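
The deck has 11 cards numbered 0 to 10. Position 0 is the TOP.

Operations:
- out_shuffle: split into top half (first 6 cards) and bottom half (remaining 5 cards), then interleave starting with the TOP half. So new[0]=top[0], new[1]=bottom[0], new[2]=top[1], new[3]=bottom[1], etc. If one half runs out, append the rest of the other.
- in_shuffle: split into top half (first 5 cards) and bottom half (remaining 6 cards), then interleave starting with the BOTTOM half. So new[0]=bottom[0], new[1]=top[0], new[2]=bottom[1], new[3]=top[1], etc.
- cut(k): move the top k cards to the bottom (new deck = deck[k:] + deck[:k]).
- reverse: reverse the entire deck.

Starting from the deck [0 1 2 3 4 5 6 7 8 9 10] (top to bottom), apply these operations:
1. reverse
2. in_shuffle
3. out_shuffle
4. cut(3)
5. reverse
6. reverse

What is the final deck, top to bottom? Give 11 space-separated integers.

Answer: 7 4 1 9 6 3 0 8 5 2 10

Derivation:
After op 1 (reverse): [10 9 8 7 6 5 4 3 2 1 0]
After op 2 (in_shuffle): [5 10 4 9 3 8 2 7 1 6 0]
After op 3 (out_shuffle): [5 2 10 7 4 1 9 6 3 0 8]
After op 4 (cut(3)): [7 4 1 9 6 3 0 8 5 2 10]
After op 5 (reverse): [10 2 5 8 0 3 6 9 1 4 7]
After op 6 (reverse): [7 4 1 9 6 3 0 8 5 2 10]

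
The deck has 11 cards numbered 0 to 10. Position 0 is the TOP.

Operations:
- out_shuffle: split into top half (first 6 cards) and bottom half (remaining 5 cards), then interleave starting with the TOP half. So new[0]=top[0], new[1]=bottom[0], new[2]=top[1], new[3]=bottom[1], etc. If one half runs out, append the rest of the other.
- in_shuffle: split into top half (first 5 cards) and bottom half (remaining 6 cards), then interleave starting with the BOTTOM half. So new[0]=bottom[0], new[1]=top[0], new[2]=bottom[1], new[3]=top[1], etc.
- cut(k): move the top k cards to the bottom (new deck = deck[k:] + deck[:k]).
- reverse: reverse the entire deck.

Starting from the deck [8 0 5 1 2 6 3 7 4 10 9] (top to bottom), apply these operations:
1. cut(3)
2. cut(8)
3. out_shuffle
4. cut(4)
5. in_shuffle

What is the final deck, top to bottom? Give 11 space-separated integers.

After op 1 (cut(3)): [1 2 6 3 7 4 10 9 8 0 5]
After op 2 (cut(8)): [8 0 5 1 2 6 3 7 4 10 9]
After op 3 (out_shuffle): [8 3 0 7 5 4 1 10 2 9 6]
After op 4 (cut(4)): [5 4 1 10 2 9 6 8 3 0 7]
After op 5 (in_shuffle): [9 5 6 4 8 1 3 10 0 2 7]

Answer: 9 5 6 4 8 1 3 10 0 2 7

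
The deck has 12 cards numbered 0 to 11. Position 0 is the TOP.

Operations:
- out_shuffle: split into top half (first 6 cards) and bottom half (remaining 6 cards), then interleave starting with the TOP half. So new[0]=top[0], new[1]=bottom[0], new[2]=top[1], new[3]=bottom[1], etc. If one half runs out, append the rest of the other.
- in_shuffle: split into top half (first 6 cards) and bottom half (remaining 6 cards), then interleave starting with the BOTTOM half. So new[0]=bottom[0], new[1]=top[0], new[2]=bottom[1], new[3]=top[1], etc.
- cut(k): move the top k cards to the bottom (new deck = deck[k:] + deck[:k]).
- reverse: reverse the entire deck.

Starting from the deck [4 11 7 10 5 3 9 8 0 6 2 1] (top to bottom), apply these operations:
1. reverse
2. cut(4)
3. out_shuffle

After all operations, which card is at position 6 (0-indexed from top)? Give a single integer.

Answer: 5

Derivation:
After op 1 (reverse): [1 2 6 0 8 9 3 5 10 7 11 4]
After op 2 (cut(4)): [8 9 3 5 10 7 11 4 1 2 6 0]
After op 3 (out_shuffle): [8 11 9 4 3 1 5 2 10 6 7 0]
Position 6: card 5.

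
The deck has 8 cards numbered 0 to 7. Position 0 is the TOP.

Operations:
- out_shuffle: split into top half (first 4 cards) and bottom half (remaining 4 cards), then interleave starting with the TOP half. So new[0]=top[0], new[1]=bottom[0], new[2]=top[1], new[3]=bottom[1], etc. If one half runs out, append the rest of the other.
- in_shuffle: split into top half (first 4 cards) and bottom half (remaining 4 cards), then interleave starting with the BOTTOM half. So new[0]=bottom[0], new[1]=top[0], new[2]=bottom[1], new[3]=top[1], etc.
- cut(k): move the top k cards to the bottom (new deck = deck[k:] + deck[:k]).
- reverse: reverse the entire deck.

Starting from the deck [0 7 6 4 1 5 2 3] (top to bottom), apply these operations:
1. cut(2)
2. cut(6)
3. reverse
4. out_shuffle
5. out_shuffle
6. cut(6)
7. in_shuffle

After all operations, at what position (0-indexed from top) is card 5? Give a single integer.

Answer: 7

Derivation:
After op 1 (cut(2)): [6 4 1 5 2 3 0 7]
After op 2 (cut(6)): [0 7 6 4 1 5 2 3]
After op 3 (reverse): [3 2 5 1 4 6 7 0]
After op 4 (out_shuffle): [3 4 2 6 5 7 1 0]
After op 5 (out_shuffle): [3 5 4 7 2 1 6 0]
After op 6 (cut(6)): [6 0 3 5 4 7 2 1]
After op 7 (in_shuffle): [4 6 7 0 2 3 1 5]
Card 5 is at position 7.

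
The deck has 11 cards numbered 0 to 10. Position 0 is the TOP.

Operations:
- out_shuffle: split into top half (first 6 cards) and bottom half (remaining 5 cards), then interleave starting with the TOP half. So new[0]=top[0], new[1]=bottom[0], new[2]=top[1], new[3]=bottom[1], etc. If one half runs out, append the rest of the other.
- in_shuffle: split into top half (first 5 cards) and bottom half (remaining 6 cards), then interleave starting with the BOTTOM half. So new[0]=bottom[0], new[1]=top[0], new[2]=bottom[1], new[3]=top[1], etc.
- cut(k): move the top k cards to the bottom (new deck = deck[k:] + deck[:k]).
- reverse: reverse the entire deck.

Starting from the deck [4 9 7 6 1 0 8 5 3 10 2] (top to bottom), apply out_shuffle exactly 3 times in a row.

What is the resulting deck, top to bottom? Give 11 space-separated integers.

Answer: 4 5 6 2 8 7 10 0 9 3 1

Derivation:
After op 1 (out_shuffle): [4 8 9 5 7 3 6 10 1 2 0]
After op 2 (out_shuffle): [4 6 8 10 9 1 5 2 7 0 3]
After op 3 (out_shuffle): [4 5 6 2 8 7 10 0 9 3 1]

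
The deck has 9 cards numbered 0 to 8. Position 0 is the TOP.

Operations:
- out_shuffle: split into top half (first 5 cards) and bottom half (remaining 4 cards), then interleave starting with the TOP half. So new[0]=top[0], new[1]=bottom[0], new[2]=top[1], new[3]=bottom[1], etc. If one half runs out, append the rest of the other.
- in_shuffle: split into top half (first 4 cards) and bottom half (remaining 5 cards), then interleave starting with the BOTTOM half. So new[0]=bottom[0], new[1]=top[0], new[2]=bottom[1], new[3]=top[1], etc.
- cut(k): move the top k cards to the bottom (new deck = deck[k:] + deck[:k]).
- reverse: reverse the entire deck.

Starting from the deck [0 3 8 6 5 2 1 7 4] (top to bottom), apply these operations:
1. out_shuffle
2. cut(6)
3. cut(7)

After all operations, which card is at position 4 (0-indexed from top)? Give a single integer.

After op 1 (out_shuffle): [0 2 3 1 8 7 6 4 5]
After op 2 (cut(6)): [6 4 5 0 2 3 1 8 7]
After op 3 (cut(7)): [8 7 6 4 5 0 2 3 1]
Position 4: card 5.

Answer: 5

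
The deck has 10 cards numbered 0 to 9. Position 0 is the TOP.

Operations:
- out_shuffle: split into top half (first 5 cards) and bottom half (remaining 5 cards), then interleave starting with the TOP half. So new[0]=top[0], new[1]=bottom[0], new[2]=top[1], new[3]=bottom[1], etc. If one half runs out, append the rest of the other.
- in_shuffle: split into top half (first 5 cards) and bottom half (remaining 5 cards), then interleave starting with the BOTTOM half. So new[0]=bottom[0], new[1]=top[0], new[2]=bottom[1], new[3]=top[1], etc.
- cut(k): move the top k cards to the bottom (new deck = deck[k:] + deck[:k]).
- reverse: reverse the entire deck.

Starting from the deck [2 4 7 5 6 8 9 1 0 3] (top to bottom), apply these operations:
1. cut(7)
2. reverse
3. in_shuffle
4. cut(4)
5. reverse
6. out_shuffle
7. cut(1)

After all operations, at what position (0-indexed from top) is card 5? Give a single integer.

Answer: 2

Derivation:
After op 1 (cut(7)): [1 0 3 2 4 7 5 6 8 9]
After op 2 (reverse): [9 8 6 5 7 4 2 3 0 1]
After op 3 (in_shuffle): [4 9 2 8 3 6 0 5 1 7]
After op 4 (cut(4)): [3 6 0 5 1 7 4 9 2 8]
After op 5 (reverse): [8 2 9 4 7 1 5 0 6 3]
After op 6 (out_shuffle): [8 1 2 5 9 0 4 6 7 3]
After op 7 (cut(1)): [1 2 5 9 0 4 6 7 3 8]
Card 5 is at position 2.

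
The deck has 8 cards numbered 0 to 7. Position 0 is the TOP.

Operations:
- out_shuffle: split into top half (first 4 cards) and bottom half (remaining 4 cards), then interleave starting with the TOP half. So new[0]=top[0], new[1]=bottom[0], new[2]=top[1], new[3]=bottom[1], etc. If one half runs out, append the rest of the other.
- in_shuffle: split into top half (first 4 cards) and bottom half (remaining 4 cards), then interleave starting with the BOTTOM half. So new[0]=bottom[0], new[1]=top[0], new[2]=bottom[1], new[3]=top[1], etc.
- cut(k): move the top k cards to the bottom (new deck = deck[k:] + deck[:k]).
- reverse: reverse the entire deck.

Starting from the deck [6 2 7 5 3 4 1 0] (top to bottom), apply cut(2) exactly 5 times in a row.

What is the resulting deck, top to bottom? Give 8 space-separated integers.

Answer: 7 5 3 4 1 0 6 2

Derivation:
After op 1 (cut(2)): [7 5 3 4 1 0 6 2]
After op 2 (cut(2)): [3 4 1 0 6 2 7 5]
After op 3 (cut(2)): [1 0 6 2 7 5 3 4]
After op 4 (cut(2)): [6 2 7 5 3 4 1 0]
After op 5 (cut(2)): [7 5 3 4 1 0 6 2]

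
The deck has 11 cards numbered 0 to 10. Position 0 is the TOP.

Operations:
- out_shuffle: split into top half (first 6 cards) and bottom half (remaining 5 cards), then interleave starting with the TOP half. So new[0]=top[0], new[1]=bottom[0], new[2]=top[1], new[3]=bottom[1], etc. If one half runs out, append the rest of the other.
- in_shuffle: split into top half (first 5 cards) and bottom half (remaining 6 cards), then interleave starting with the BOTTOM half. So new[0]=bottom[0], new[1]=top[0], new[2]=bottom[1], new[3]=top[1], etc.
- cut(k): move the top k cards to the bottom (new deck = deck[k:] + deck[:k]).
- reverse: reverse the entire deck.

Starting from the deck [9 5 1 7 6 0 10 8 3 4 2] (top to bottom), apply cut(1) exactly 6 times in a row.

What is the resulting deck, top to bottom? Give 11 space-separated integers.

Answer: 10 8 3 4 2 9 5 1 7 6 0

Derivation:
After op 1 (cut(1)): [5 1 7 6 0 10 8 3 4 2 9]
After op 2 (cut(1)): [1 7 6 0 10 8 3 4 2 9 5]
After op 3 (cut(1)): [7 6 0 10 8 3 4 2 9 5 1]
After op 4 (cut(1)): [6 0 10 8 3 4 2 9 5 1 7]
After op 5 (cut(1)): [0 10 8 3 4 2 9 5 1 7 6]
After op 6 (cut(1)): [10 8 3 4 2 9 5 1 7 6 0]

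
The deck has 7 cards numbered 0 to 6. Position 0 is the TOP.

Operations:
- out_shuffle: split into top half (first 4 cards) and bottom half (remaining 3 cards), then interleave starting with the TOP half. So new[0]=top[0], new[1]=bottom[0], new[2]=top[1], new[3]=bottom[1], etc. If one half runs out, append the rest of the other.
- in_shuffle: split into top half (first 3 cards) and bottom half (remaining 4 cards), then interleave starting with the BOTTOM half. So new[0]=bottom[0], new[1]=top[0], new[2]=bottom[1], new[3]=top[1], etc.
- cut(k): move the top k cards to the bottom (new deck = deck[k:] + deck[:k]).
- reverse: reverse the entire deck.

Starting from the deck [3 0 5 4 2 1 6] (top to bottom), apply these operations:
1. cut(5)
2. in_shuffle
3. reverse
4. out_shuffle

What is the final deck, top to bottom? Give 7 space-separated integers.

Answer: 2 5 3 1 4 0 6

Derivation:
After op 1 (cut(5)): [1 6 3 0 5 4 2]
After op 2 (in_shuffle): [0 1 5 6 4 3 2]
After op 3 (reverse): [2 3 4 6 5 1 0]
After op 4 (out_shuffle): [2 5 3 1 4 0 6]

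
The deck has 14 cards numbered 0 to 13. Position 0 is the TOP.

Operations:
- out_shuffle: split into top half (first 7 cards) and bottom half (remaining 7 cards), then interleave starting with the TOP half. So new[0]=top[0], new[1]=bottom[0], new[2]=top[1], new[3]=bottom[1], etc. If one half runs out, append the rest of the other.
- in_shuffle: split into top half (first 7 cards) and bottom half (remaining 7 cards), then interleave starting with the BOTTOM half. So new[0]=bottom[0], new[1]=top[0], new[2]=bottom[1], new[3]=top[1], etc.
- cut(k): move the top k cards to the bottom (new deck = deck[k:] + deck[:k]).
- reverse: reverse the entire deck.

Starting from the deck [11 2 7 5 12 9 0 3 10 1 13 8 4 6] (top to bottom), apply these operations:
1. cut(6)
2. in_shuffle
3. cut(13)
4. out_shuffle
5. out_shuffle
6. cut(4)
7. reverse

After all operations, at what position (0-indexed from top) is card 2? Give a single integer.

Answer: 10

Derivation:
After op 1 (cut(6)): [0 3 10 1 13 8 4 6 11 2 7 5 12 9]
After op 2 (in_shuffle): [6 0 11 3 2 10 7 1 5 13 12 8 9 4]
After op 3 (cut(13)): [4 6 0 11 3 2 10 7 1 5 13 12 8 9]
After op 4 (out_shuffle): [4 7 6 1 0 5 11 13 3 12 2 8 10 9]
After op 5 (out_shuffle): [4 13 7 3 6 12 1 2 0 8 5 10 11 9]
After op 6 (cut(4)): [6 12 1 2 0 8 5 10 11 9 4 13 7 3]
After op 7 (reverse): [3 7 13 4 9 11 10 5 8 0 2 1 12 6]
Card 2 is at position 10.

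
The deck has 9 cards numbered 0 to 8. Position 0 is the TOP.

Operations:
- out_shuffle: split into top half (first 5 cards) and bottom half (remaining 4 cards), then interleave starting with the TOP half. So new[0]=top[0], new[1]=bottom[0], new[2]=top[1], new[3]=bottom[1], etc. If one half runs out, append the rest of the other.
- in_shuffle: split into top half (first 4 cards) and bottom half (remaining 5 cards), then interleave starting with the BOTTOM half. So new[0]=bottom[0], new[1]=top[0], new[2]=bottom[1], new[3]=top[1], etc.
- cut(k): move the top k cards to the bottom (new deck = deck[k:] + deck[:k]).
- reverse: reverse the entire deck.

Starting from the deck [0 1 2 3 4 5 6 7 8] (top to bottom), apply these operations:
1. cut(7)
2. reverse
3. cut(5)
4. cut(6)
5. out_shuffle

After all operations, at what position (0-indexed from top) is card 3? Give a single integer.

Answer: 2

Derivation:
After op 1 (cut(7)): [7 8 0 1 2 3 4 5 6]
After op 2 (reverse): [6 5 4 3 2 1 0 8 7]
After op 3 (cut(5)): [1 0 8 7 6 5 4 3 2]
After op 4 (cut(6)): [4 3 2 1 0 8 7 6 5]
After op 5 (out_shuffle): [4 8 3 7 2 6 1 5 0]
Card 3 is at position 2.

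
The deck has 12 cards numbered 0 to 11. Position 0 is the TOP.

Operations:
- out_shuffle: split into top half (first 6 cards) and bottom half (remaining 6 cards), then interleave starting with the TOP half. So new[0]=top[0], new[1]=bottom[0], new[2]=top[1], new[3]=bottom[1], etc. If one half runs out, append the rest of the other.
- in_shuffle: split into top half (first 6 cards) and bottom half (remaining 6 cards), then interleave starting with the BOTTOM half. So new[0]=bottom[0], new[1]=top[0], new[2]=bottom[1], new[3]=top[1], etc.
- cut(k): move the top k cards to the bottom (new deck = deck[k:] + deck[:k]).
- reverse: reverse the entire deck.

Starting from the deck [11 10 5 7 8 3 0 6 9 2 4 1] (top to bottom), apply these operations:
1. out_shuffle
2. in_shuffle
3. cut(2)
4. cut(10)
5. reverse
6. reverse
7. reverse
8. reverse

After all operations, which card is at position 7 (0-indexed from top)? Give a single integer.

Answer: 6

Derivation:
After op 1 (out_shuffle): [11 0 10 6 5 9 7 2 8 4 3 1]
After op 2 (in_shuffle): [7 11 2 0 8 10 4 6 3 5 1 9]
After op 3 (cut(2)): [2 0 8 10 4 6 3 5 1 9 7 11]
After op 4 (cut(10)): [7 11 2 0 8 10 4 6 3 5 1 9]
After op 5 (reverse): [9 1 5 3 6 4 10 8 0 2 11 7]
After op 6 (reverse): [7 11 2 0 8 10 4 6 3 5 1 9]
After op 7 (reverse): [9 1 5 3 6 4 10 8 0 2 11 7]
After op 8 (reverse): [7 11 2 0 8 10 4 6 3 5 1 9]
Position 7: card 6.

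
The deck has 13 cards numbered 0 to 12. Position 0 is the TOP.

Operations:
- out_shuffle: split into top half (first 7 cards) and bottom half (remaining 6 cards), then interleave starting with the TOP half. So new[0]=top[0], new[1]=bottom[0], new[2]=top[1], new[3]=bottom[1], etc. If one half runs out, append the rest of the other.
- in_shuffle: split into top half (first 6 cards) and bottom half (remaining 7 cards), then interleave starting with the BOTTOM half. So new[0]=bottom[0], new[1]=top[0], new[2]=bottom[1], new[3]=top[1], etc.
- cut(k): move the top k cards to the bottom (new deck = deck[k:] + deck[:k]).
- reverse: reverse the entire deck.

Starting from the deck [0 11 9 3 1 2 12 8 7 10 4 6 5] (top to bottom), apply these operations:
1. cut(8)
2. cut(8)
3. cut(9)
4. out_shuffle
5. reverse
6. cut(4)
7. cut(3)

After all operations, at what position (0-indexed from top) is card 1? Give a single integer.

Answer: 8

Derivation:
After op 1 (cut(8)): [7 10 4 6 5 0 11 9 3 1 2 12 8]
After op 2 (cut(8)): [3 1 2 12 8 7 10 4 6 5 0 11 9]
After op 3 (cut(9)): [5 0 11 9 3 1 2 12 8 7 10 4 6]
After op 4 (out_shuffle): [5 12 0 8 11 7 9 10 3 4 1 6 2]
After op 5 (reverse): [2 6 1 4 3 10 9 7 11 8 0 12 5]
After op 6 (cut(4)): [3 10 9 7 11 8 0 12 5 2 6 1 4]
After op 7 (cut(3)): [7 11 8 0 12 5 2 6 1 4 3 10 9]
Card 1 is at position 8.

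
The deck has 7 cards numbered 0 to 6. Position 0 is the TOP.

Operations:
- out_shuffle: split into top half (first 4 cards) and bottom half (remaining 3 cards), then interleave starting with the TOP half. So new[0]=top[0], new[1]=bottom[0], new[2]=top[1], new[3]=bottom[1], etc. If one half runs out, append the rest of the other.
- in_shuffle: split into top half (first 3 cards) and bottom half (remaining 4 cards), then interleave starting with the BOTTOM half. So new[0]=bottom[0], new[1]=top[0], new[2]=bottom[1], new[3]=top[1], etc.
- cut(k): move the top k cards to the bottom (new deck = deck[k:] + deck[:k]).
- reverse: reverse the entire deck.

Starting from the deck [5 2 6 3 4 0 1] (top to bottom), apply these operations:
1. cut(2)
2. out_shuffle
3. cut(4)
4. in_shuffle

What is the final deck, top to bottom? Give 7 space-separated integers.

Answer: 6 4 1 2 3 0 5

Derivation:
After op 1 (cut(2)): [6 3 4 0 1 5 2]
After op 2 (out_shuffle): [6 1 3 5 4 2 0]
After op 3 (cut(4)): [4 2 0 6 1 3 5]
After op 4 (in_shuffle): [6 4 1 2 3 0 5]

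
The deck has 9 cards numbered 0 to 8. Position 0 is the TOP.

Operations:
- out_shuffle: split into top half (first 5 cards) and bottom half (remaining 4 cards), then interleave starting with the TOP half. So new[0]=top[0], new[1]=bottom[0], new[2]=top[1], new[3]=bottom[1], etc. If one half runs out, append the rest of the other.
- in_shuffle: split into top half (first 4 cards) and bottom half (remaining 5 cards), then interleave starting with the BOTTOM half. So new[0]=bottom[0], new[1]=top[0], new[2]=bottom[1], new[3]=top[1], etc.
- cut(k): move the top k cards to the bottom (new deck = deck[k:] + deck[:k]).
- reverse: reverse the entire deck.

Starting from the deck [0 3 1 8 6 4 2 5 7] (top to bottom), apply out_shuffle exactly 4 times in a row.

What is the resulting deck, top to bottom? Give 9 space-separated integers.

After op 1 (out_shuffle): [0 4 3 2 1 5 8 7 6]
After op 2 (out_shuffle): [0 5 4 8 3 7 2 6 1]
After op 3 (out_shuffle): [0 7 5 2 4 6 8 1 3]
After op 4 (out_shuffle): [0 6 7 8 5 1 2 3 4]

Answer: 0 6 7 8 5 1 2 3 4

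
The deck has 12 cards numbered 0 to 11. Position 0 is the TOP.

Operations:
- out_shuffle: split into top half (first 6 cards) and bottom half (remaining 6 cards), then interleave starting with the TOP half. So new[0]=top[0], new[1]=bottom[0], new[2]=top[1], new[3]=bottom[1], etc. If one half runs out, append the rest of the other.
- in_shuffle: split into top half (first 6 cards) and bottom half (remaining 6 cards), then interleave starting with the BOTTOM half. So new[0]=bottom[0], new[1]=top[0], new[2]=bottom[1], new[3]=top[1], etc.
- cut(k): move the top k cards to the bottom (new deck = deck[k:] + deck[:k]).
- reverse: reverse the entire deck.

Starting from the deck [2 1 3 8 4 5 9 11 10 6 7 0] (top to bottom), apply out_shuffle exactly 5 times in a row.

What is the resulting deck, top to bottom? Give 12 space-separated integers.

After op 1 (out_shuffle): [2 9 1 11 3 10 8 6 4 7 5 0]
After op 2 (out_shuffle): [2 8 9 6 1 4 11 7 3 5 10 0]
After op 3 (out_shuffle): [2 11 8 7 9 3 6 5 1 10 4 0]
After op 4 (out_shuffle): [2 6 11 5 8 1 7 10 9 4 3 0]
After op 5 (out_shuffle): [2 7 6 10 11 9 5 4 8 3 1 0]

Answer: 2 7 6 10 11 9 5 4 8 3 1 0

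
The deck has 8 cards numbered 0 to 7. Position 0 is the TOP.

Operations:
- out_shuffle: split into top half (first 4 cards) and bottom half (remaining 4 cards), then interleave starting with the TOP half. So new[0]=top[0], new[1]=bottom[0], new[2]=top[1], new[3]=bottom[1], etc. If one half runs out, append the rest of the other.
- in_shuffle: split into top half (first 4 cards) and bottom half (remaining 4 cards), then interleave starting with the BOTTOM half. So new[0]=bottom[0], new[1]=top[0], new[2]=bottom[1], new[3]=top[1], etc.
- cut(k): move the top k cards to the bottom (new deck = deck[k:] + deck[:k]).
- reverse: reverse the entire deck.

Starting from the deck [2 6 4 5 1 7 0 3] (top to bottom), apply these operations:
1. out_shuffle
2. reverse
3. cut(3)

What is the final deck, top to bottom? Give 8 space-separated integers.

After op 1 (out_shuffle): [2 1 6 7 4 0 5 3]
After op 2 (reverse): [3 5 0 4 7 6 1 2]
After op 3 (cut(3)): [4 7 6 1 2 3 5 0]

Answer: 4 7 6 1 2 3 5 0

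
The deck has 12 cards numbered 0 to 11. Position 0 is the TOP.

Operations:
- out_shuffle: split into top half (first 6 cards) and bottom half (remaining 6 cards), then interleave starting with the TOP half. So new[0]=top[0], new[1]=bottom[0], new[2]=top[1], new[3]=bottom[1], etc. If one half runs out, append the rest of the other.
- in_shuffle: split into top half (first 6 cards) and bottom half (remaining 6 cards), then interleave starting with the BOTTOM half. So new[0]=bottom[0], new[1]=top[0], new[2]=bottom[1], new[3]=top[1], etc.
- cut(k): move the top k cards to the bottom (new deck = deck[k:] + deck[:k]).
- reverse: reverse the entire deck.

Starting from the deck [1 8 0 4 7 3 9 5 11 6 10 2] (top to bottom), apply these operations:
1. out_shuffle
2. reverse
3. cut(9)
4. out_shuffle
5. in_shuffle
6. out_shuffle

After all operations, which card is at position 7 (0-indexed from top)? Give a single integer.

Answer: 1

Derivation:
After op 1 (out_shuffle): [1 9 8 5 0 11 4 6 7 10 3 2]
After op 2 (reverse): [2 3 10 7 6 4 11 0 5 8 9 1]
After op 3 (cut(9)): [8 9 1 2 3 10 7 6 4 11 0 5]
After op 4 (out_shuffle): [8 7 9 6 1 4 2 11 3 0 10 5]
After op 5 (in_shuffle): [2 8 11 7 3 9 0 6 10 1 5 4]
After op 6 (out_shuffle): [2 0 8 6 11 10 7 1 3 5 9 4]
Position 7: card 1.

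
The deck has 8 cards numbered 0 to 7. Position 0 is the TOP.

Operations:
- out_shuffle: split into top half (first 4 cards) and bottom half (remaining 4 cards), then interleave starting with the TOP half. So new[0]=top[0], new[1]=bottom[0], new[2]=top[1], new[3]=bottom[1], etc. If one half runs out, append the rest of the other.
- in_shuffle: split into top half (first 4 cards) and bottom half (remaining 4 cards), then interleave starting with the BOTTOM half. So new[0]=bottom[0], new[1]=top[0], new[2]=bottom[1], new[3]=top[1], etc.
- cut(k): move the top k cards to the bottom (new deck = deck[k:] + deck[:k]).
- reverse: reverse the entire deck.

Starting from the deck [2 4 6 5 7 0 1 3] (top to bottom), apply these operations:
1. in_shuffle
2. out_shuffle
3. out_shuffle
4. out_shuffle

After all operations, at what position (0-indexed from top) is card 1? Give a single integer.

Answer: 4

Derivation:
After op 1 (in_shuffle): [7 2 0 4 1 6 3 5]
After op 2 (out_shuffle): [7 1 2 6 0 3 4 5]
After op 3 (out_shuffle): [7 0 1 3 2 4 6 5]
After op 4 (out_shuffle): [7 2 0 4 1 6 3 5]
Card 1 is at position 4.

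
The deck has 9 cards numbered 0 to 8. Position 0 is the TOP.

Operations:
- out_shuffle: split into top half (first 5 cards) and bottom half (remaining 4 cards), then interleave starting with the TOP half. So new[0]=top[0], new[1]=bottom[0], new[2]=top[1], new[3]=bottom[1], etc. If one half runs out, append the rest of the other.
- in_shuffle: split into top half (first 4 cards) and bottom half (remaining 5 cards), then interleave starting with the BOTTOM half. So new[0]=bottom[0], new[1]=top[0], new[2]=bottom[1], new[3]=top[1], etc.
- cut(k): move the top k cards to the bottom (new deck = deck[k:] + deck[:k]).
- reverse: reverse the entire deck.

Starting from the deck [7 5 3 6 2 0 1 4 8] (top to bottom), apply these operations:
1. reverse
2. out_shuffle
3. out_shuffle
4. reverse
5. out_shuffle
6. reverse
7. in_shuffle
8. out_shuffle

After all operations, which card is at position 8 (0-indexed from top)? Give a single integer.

After op 1 (reverse): [8 4 1 0 2 6 3 5 7]
After op 2 (out_shuffle): [8 6 4 3 1 5 0 7 2]
After op 3 (out_shuffle): [8 5 6 0 4 7 3 2 1]
After op 4 (reverse): [1 2 3 7 4 0 6 5 8]
After op 5 (out_shuffle): [1 0 2 6 3 5 7 8 4]
After op 6 (reverse): [4 8 7 5 3 6 2 0 1]
After op 7 (in_shuffle): [3 4 6 8 2 7 0 5 1]
After op 8 (out_shuffle): [3 7 4 0 6 5 8 1 2]
Position 8: card 2.

Answer: 2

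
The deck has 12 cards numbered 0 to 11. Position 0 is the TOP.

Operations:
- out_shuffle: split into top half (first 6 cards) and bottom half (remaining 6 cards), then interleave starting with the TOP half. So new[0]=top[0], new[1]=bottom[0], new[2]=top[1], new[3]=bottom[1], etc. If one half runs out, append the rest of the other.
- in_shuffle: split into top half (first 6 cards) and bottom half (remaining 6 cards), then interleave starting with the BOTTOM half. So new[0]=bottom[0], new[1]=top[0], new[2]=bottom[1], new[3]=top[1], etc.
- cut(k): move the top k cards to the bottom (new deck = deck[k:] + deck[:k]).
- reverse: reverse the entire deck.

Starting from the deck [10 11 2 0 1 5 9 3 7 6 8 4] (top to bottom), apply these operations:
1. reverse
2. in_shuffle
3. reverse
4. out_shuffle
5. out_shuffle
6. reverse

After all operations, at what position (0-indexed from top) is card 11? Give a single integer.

Answer: 10

Derivation:
After op 1 (reverse): [4 8 6 7 3 9 5 1 0 2 11 10]
After op 2 (in_shuffle): [5 4 1 8 0 6 2 7 11 3 10 9]
After op 3 (reverse): [9 10 3 11 7 2 6 0 8 1 4 5]
After op 4 (out_shuffle): [9 6 10 0 3 8 11 1 7 4 2 5]
After op 5 (out_shuffle): [9 11 6 1 10 7 0 4 3 2 8 5]
After op 6 (reverse): [5 8 2 3 4 0 7 10 1 6 11 9]
Card 11 is at position 10.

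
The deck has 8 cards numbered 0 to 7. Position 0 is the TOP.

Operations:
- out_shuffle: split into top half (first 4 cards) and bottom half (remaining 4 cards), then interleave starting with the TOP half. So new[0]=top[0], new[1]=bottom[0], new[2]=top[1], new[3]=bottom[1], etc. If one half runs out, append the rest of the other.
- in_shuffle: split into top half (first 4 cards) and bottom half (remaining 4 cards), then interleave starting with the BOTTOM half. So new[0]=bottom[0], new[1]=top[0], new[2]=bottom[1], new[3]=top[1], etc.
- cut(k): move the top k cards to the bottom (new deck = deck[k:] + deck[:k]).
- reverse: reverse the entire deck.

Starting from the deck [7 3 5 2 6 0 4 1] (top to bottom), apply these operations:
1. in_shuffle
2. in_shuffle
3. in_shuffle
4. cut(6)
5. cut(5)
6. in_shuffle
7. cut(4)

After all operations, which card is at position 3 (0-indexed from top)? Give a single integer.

After op 1 (in_shuffle): [6 7 0 3 4 5 1 2]
After op 2 (in_shuffle): [4 6 5 7 1 0 2 3]
After op 3 (in_shuffle): [1 4 0 6 2 5 3 7]
After op 4 (cut(6)): [3 7 1 4 0 6 2 5]
After op 5 (cut(5)): [6 2 5 3 7 1 4 0]
After op 6 (in_shuffle): [7 6 1 2 4 5 0 3]
After op 7 (cut(4)): [4 5 0 3 7 6 1 2]
Position 3: card 3.

Answer: 3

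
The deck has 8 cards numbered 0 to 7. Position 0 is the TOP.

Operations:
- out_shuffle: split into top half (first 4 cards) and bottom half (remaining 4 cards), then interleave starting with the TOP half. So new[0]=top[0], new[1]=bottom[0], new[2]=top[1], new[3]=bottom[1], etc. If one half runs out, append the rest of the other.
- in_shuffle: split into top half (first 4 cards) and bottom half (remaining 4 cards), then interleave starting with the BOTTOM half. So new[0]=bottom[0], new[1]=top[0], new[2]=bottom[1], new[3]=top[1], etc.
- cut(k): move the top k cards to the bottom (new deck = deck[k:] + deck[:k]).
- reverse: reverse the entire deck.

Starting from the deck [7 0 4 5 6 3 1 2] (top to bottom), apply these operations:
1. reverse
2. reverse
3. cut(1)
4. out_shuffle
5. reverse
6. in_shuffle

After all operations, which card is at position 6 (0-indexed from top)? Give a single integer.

Answer: 0

Derivation:
After op 1 (reverse): [2 1 3 6 5 4 0 7]
After op 2 (reverse): [7 0 4 5 6 3 1 2]
After op 3 (cut(1)): [0 4 5 6 3 1 2 7]
After op 4 (out_shuffle): [0 3 4 1 5 2 6 7]
After op 5 (reverse): [7 6 2 5 1 4 3 0]
After op 6 (in_shuffle): [1 7 4 6 3 2 0 5]
Position 6: card 0.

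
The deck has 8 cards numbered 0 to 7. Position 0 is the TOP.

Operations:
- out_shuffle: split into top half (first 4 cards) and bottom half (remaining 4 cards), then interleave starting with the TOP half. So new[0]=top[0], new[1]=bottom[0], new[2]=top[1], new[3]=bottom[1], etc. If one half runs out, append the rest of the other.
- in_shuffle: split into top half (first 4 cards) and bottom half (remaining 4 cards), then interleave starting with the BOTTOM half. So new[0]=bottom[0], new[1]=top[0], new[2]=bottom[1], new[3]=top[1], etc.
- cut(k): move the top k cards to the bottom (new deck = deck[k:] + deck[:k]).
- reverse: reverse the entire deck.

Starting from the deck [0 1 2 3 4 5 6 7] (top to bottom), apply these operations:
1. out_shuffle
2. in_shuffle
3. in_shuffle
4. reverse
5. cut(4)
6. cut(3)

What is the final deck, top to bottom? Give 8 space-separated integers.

Answer: 3 4 5 6 7 0 1 2

Derivation:
After op 1 (out_shuffle): [0 4 1 5 2 6 3 7]
After op 2 (in_shuffle): [2 0 6 4 3 1 7 5]
After op 3 (in_shuffle): [3 2 1 0 7 6 5 4]
After op 4 (reverse): [4 5 6 7 0 1 2 3]
After op 5 (cut(4)): [0 1 2 3 4 5 6 7]
After op 6 (cut(3)): [3 4 5 6 7 0 1 2]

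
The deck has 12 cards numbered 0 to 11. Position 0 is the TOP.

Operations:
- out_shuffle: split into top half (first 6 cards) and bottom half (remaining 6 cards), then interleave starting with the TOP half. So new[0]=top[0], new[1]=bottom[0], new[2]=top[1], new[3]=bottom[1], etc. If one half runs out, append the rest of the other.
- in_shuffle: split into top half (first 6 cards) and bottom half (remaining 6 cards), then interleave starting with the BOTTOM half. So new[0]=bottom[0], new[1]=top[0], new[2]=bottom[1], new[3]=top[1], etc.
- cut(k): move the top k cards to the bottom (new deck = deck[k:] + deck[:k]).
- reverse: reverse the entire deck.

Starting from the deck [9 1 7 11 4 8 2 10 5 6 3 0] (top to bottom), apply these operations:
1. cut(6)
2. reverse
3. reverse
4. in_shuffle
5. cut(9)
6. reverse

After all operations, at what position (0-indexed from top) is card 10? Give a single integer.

After op 1 (cut(6)): [2 10 5 6 3 0 9 1 7 11 4 8]
After op 2 (reverse): [8 4 11 7 1 9 0 3 6 5 10 2]
After op 3 (reverse): [2 10 5 6 3 0 9 1 7 11 4 8]
After op 4 (in_shuffle): [9 2 1 10 7 5 11 6 4 3 8 0]
After op 5 (cut(9)): [3 8 0 9 2 1 10 7 5 11 6 4]
After op 6 (reverse): [4 6 11 5 7 10 1 2 9 0 8 3]
Card 10 is at position 5.

Answer: 5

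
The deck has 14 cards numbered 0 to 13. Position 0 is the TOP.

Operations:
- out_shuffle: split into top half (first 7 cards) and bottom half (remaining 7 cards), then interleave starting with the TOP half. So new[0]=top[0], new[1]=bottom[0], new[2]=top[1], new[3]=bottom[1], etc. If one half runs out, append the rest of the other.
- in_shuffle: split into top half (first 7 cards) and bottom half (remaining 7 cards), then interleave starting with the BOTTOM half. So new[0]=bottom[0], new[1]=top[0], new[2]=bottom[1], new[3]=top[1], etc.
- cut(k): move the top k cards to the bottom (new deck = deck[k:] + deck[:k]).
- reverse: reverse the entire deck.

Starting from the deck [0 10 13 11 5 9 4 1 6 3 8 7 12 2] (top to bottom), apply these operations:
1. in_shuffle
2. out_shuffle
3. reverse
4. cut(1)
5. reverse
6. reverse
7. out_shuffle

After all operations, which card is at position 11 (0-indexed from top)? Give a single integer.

Answer: 1

Derivation:
After op 1 (in_shuffle): [1 0 6 10 3 13 8 11 7 5 12 9 2 4]
After op 2 (out_shuffle): [1 11 0 7 6 5 10 12 3 9 13 2 8 4]
After op 3 (reverse): [4 8 2 13 9 3 12 10 5 6 7 0 11 1]
After op 4 (cut(1)): [8 2 13 9 3 12 10 5 6 7 0 11 1 4]
After op 5 (reverse): [4 1 11 0 7 6 5 10 12 3 9 13 2 8]
After op 6 (reverse): [8 2 13 9 3 12 10 5 6 7 0 11 1 4]
After op 7 (out_shuffle): [8 5 2 6 13 7 9 0 3 11 12 1 10 4]
Position 11: card 1.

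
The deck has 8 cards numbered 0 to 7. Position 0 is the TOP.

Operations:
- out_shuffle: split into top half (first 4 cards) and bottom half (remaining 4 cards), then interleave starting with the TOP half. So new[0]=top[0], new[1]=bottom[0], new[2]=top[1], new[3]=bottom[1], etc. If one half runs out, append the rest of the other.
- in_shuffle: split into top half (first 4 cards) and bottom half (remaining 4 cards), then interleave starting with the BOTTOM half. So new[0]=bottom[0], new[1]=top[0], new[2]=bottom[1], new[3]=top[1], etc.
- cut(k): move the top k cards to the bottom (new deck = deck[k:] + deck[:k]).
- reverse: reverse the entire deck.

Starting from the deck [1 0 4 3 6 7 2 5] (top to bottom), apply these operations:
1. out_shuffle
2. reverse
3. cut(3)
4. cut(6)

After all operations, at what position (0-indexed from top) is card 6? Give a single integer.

After op 1 (out_shuffle): [1 6 0 7 4 2 3 5]
After op 2 (reverse): [5 3 2 4 7 0 6 1]
After op 3 (cut(3)): [4 7 0 6 1 5 3 2]
After op 4 (cut(6)): [3 2 4 7 0 6 1 5]
Card 6 is at position 5.

Answer: 5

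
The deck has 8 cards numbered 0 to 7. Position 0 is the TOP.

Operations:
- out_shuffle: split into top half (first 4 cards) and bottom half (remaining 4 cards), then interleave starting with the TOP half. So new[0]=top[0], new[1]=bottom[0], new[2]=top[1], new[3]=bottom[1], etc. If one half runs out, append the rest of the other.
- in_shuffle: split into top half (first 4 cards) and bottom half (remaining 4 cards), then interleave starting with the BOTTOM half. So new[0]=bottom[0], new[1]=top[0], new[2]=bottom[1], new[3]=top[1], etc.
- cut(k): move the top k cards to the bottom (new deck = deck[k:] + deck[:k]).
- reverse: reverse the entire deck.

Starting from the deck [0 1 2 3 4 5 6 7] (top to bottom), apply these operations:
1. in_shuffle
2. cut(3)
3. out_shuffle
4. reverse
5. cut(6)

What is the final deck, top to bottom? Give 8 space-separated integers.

Answer: 3 1 5 7 0 2 4 6

Derivation:
After op 1 (in_shuffle): [4 0 5 1 6 2 7 3]
After op 2 (cut(3)): [1 6 2 7 3 4 0 5]
After op 3 (out_shuffle): [1 3 6 4 2 0 7 5]
After op 4 (reverse): [5 7 0 2 4 6 3 1]
After op 5 (cut(6)): [3 1 5 7 0 2 4 6]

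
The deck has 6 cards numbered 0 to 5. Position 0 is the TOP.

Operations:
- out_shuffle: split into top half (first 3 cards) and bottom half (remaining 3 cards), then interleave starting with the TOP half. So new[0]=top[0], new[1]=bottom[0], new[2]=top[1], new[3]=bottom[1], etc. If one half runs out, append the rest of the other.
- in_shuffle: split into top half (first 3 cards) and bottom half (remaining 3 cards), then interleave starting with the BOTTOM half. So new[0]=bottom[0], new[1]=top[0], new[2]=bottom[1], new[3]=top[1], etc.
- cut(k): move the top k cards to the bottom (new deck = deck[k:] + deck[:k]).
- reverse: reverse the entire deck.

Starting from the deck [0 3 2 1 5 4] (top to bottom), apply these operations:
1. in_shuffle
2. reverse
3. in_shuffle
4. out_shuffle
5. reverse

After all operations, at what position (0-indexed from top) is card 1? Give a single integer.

After op 1 (in_shuffle): [1 0 5 3 4 2]
After op 2 (reverse): [2 4 3 5 0 1]
After op 3 (in_shuffle): [5 2 0 4 1 3]
After op 4 (out_shuffle): [5 4 2 1 0 3]
After op 5 (reverse): [3 0 1 2 4 5]
Card 1 is at position 2.

Answer: 2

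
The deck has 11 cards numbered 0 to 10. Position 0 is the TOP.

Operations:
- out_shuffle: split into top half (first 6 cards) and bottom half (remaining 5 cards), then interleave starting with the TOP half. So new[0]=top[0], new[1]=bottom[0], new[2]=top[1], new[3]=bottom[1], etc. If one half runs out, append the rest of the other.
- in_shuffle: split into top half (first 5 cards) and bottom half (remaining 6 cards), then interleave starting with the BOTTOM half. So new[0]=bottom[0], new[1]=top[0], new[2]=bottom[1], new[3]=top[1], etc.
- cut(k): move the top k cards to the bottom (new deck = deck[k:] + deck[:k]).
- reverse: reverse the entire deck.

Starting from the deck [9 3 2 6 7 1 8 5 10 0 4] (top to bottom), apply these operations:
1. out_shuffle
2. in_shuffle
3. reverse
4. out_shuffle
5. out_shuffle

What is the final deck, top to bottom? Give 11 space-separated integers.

Answer: 1 5 0 9 2 7 8 10 4 3 6

Derivation:
After op 1 (out_shuffle): [9 8 3 5 2 10 6 0 7 4 1]
After op 2 (in_shuffle): [10 9 6 8 0 3 7 5 4 2 1]
After op 3 (reverse): [1 2 4 5 7 3 0 8 6 9 10]
After op 4 (out_shuffle): [1 0 2 8 4 6 5 9 7 10 3]
After op 5 (out_shuffle): [1 5 0 9 2 7 8 10 4 3 6]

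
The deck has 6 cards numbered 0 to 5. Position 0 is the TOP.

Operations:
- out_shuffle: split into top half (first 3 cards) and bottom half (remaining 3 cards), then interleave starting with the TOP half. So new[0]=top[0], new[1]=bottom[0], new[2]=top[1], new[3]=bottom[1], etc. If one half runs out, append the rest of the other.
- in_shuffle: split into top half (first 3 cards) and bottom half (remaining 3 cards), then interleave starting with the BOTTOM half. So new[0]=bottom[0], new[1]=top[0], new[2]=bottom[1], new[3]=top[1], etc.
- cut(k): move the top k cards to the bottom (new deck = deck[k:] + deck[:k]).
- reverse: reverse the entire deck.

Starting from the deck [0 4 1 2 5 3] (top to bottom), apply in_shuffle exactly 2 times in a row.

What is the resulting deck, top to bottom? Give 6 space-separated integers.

After op 1 (in_shuffle): [2 0 5 4 3 1]
After op 2 (in_shuffle): [4 2 3 0 1 5]

Answer: 4 2 3 0 1 5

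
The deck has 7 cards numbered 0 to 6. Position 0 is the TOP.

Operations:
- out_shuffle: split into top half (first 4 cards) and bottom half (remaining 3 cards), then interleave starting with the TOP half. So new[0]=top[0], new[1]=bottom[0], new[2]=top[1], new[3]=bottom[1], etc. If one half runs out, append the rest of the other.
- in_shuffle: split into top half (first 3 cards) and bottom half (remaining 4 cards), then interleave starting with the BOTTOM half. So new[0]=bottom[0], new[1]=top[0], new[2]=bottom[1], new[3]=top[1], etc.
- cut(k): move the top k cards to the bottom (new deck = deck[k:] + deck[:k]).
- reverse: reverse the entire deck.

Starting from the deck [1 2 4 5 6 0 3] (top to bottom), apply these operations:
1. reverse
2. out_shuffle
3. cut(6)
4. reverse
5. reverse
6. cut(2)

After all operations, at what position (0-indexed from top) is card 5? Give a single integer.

After op 1 (reverse): [3 0 6 5 4 2 1]
After op 2 (out_shuffle): [3 4 0 2 6 1 5]
After op 3 (cut(6)): [5 3 4 0 2 6 1]
After op 4 (reverse): [1 6 2 0 4 3 5]
After op 5 (reverse): [5 3 4 0 2 6 1]
After op 6 (cut(2)): [4 0 2 6 1 5 3]
Card 5 is at position 5.

Answer: 5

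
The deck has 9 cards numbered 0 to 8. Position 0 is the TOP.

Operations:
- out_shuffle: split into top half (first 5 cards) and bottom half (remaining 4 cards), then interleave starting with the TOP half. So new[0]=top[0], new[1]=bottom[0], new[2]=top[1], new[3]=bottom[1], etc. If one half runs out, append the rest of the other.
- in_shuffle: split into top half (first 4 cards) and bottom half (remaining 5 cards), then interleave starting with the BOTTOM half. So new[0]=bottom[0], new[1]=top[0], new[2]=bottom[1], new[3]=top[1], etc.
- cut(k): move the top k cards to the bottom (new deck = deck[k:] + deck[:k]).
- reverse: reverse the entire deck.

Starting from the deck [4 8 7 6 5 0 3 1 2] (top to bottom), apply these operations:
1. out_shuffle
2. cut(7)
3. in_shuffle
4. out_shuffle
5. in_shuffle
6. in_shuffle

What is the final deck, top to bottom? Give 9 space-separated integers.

Answer: 5 3 2 8 6 0 1 4 7

Derivation:
After op 1 (out_shuffle): [4 0 8 3 7 1 6 2 5]
After op 2 (cut(7)): [2 5 4 0 8 3 7 1 6]
After op 3 (in_shuffle): [8 2 3 5 7 4 1 0 6]
After op 4 (out_shuffle): [8 4 2 1 3 0 5 6 7]
After op 5 (in_shuffle): [3 8 0 4 5 2 6 1 7]
After op 6 (in_shuffle): [5 3 2 8 6 0 1 4 7]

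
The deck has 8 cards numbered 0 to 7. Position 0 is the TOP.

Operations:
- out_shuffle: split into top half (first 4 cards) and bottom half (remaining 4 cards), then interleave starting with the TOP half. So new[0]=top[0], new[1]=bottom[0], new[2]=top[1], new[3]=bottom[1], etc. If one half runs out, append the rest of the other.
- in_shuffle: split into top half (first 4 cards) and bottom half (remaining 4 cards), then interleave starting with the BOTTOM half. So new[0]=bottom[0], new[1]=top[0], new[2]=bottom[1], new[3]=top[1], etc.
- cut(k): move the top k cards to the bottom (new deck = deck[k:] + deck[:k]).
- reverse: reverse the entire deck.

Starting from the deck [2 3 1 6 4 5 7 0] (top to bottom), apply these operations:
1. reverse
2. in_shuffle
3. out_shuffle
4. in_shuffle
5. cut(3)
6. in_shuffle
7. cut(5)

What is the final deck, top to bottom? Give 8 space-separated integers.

Answer: 0 2 4 5 3 1 7 6

Derivation:
After op 1 (reverse): [0 7 5 4 6 1 3 2]
After op 2 (in_shuffle): [6 0 1 7 3 5 2 4]
After op 3 (out_shuffle): [6 3 0 5 1 2 7 4]
After op 4 (in_shuffle): [1 6 2 3 7 0 4 5]
After op 5 (cut(3)): [3 7 0 4 5 1 6 2]
After op 6 (in_shuffle): [5 3 1 7 6 0 2 4]
After op 7 (cut(5)): [0 2 4 5 3 1 7 6]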